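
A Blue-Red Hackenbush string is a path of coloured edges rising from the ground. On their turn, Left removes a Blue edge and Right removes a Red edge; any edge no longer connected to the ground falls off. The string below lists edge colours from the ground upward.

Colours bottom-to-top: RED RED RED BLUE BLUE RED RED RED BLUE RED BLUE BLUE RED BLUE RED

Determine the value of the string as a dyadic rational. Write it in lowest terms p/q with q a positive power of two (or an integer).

g_1 [R]  L=[(no moves)]  R=[0]  — -1
g_2 [RR]  L=[(no moves)]  R=[-1, 0]  — -2
g_3 [RRR]  L=[(no moves)]  R=[-2, -1, 0]  — -3
g_4 [RRRB]  L=[-3]  R=[-2, -1, 0]  — -5/2
g_5 [RRRBB]  L=[-3, -5/2]  R=[-2, -1, 0]  — -9/4
g_6 [RRRBBR]  L=[-3, -5/2]  R=[-9/4, -2, -1, 0]  — -19/8
g_7 [RRRBBRR]  L=[-3, -5/2]  R=[-19/8, -9/4, -2, -1, 0]  — -39/16
g_8 [RRRBBRRR]  L=[-3, -5/2]  R=[-39/16, -19/8, -9/4, -2, -1, 0]  — -79/32
g_9 [RRRBBRRRB]  L=[-3, -5/2, -79/32]  R=[-39/16, -19/8, -9/4, -2, -1, 0]  — -157/64
g_10 [RRRBBRRRBR]  L=[-3, -5/2, -79/32]  R=[-157/64, -39/16, -19/8, -9/4, -2, -1, 0]  — -315/128
g_11 [RRRBBRRRBRB]  L=[-3, -5/2, -79/32, -315/128]  R=[-157/64, -39/16, -19/8, -9/4, -2, -1, 0]  — -629/256
g_12 [RRRBBRRRBRBB]  L=[-3, -5/2, -79/32, -315/128, -629/256]  R=[-157/64, -39/16, -19/8, -9/4, -2, -1, 0]  — -1257/512
g_13 [RRRBBRRRBRBBR]  L=[-3, -5/2, -79/32, -315/128, -629/256]  R=[-1257/512, -157/64, -39/16, -19/8, -9/4, -2, -1, 0]  — -2515/1024
g_14 [RRRBBRRRBRBBRB]  L=[-3, -5/2, -79/32, -315/128, -629/256, -2515/1024]  R=[-1257/512, -157/64, -39/16, -19/8, -9/4, -2, -1, 0]  — -5029/2048
g_15 [RRRBBRRRBRBBRBR]  L=[-3, -5/2, -79/32, -315/128, -629/256, -2515/1024]  R=[-5029/2048, -1257/512, -157/64, -39/16, -19/8, -9/4, -2, -1, 0]  — -10059/4096

-10059/4096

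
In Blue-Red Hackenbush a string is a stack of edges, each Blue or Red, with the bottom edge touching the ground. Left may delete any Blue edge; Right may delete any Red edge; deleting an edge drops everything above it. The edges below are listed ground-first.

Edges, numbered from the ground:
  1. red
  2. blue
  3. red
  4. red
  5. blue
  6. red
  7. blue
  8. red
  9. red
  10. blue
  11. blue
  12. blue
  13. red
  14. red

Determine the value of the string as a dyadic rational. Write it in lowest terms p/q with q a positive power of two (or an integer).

Build val(s[:k]) for k = 1..14, string s = red blue red red blue red blue red red blue blue blue red red.
r: Left { none }, Right { 0 } = simplest -1
rb: Left { -1 }, Right { 0 } = simplest -1/2
rbr: Left { -1 }, Right { -1/2 0 } = simplest -3/4
rbrr: Left { -1 }, Right { -3/4 -1/2 0 } = simplest -7/8
rbrrb: Left { -1 -7/8 }, Right { -3/4 -1/2 0 } = simplest -13/16
rbrrbr: Left { -1 -7/8 }, Right { -13/16 -3/4 -1/2 0 } = simplest -27/32
rbrrbrb: Left { -1 -7/8 -27/32 }, Right { -13/16 -3/4 -1/2 0 } = simplest -53/64
rbrrbrbr: Left { -1 -7/8 -27/32 }, Right { -53/64 -13/16 -3/4 -1/2 0 } = simplest -107/128
rbrrbrbrr: Left { -1 -7/8 -27/32 }, Right { -107/128 -53/64 -13/16 -3/4 -1/2 0 } = simplest -215/256
rbrrbrbrrb: Left { -1 -7/8 -27/32 -215/256 }, Right { -107/128 -53/64 -13/16 -3/4 -1/2 0 } = simplest -429/512
rbrrbrbrrbb: Left { -1 -7/8 -27/32 -215/256 -429/512 }, Right { -107/128 -53/64 -13/16 -3/4 -1/2 0 } = simplest -857/1024
rbrrbrbrrbbb: Left { -1 -7/8 -27/32 -215/256 -429/512 -857/1024 }, Right { -107/128 -53/64 -13/16 -3/4 -1/2 0 } = simplest -1713/2048
rbrrbrbrrbbbr: Left { -1 -7/8 -27/32 -215/256 -429/512 -857/1024 }, Right { -1713/2048 -107/128 -53/64 -13/16 -3/4 -1/2 0 } = simplest -3427/4096
rbrrbrbrrbbbrr: Left { -1 -7/8 -27/32 -215/256 -429/512 -857/1024 }, Right { -3427/4096 -1713/2048 -107/128 -53/64 -13/16 -3/4 -1/2 0 } = simplest -6855/8192

-6855/8192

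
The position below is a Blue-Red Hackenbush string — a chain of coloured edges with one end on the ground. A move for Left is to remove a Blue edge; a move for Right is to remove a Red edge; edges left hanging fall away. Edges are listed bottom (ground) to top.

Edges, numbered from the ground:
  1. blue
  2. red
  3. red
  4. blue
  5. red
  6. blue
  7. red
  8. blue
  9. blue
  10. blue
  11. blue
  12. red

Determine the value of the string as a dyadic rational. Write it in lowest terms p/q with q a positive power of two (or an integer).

701/2048

Recurse on prefixes of the 12-edge string blue red red blue red blue red blue blue blue blue red:
b: Left { 0 }, Right { none } ⇒ simplest 1
br: Left { 0 }, Right { 1 } ⇒ simplest 1/2
brr: Left { 0 }, Right { 1/2; 1 } ⇒ simplest 1/4
brrb: Left { 0; 1/4 }, Right { 1/2; 1 } ⇒ simplest 3/8
brrbr: Left { 0; 1/4 }, Right { 3/8; 1/2; 1 } ⇒ simplest 5/16
brrbrb: Left { 0; 1/4; 5/16 }, Right { 3/8; 1/2; 1 } ⇒ simplest 11/32
brrbrbr: Left { 0; 1/4; 5/16 }, Right { 11/32; 3/8; 1/2; 1 } ⇒ simplest 21/64
brrbrbrb: Left { 0; 1/4; 5/16; 21/64 }, Right { 11/32; 3/8; 1/2; 1 } ⇒ simplest 43/128
brrbrbrbb: Left { 0; 1/4; 5/16; 21/64; 43/128 }, Right { 11/32; 3/8; 1/2; 1 } ⇒ simplest 87/256
brrbrbrbbb: Left { 0; 1/4; 5/16; 21/64; 43/128; 87/256 }, Right { 11/32; 3/8; 1/2; 1 } ⇒ simplest 175/512
brrbrbrbbbb: Left { 0; 1/4; 5/16; 21/64; 43/128; 87/256; 175/512 }, Right { 11/32; 3/8; 1/2; 1 } ⇒ simplest 351/1024
brrbrbrbbbbr: Left { 0; 1/4; 5/16; 21/64; 43/128; 87/256; 175/512 }, Right { 351/1024; 11/32; 3/8; 1/2; 1 } ⇒ simplest 701/2048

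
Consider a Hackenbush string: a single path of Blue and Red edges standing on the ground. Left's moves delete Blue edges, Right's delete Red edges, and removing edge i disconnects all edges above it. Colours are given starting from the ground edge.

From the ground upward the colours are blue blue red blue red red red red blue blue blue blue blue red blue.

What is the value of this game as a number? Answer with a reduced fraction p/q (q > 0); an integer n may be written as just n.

12539/8192

Prefix values for blue blue red blue red red red red blue blue blue blue blue red blue via {L|R} + simplicity:
g(b) = { 0 | (no moves) } -> 1
g(bb) = { 0 1 | (no moves) } -> 2
g(bbr) = { 0 1 | 2 } -> 3/2
g(bbrb) = { 0 1 3/2 | 2 } -> 7/4
g(bbrbr) = { 0 1 3/2 | 7/4 2 } -> 13/8
g(bbrbrr) = { 0 1 3/2 | 13/8 7/4 2 } -> 25/16
g(bbrbrrr) = { 0 1 3/2 | 25/16 13/8 7/4 2 } -> 49/32
g(bbrbrrrr) = { 0 1 3/2 | 49/32 25/16 13/8 7/4 2 } -> 97/64
g(bbrbrrrrb) = { 0 1 3/2 97/64 | 49/32 25/16 13/8 7/4 2 } -> 195/128
g(bbrbrrrrbb) = { 0 1 3/2 97/64 195/128 | 49/32 25/16 13/8 7/4 2 } -> 391/256
g(bbrbrrrrbbb) = { 0 1 3/2 97/64 195/128 391/256 | 49/32 25/16 13/8 7/4 2 } -> 783/512
g(bbrbrrrrbbbb) = { 0 1 3/2 97/64 195/128 391/256 783/512 | 49/32 25/16 13/8 7/4 2 } -> 1567/1024
g(bbrbrrrrbbbbb) = { 0 1 3/2 97/64 195/128 391/256 783/512 1567/1024 | 49/32 25/16 13/8 7/4 2 } -> 3135/2048
g(bbrbrrrrbbbbbr) = { 0 1 3/2 97/64 195/128 391/256 783/512 1567/1024 | 3135/2048 49/32 25/16 13/8 7/4 2 } -> 6269/4096
g(bbrbrrrrbbbbbrb) = { 0 1 3/2 97/64 195/128 391/256 783/512 1567/1024 6269/4096 | 3135/2048 49/32 25/16 13/8 7/4 2 } -> 12539/8192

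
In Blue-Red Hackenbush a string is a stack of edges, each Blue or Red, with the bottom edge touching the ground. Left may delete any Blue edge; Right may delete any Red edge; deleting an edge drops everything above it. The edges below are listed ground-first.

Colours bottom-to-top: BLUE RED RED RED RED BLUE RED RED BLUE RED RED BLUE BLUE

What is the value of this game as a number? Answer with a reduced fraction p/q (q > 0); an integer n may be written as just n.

Build v(s[:k]) for k = 1..13, string s = BLUE RED RED RED RED BLUE RED RED BLUE RED RED BLUE BLUE.
v(B) = { 0 | none } = 1
v(BR) = { 0 | 1 } = 1/2
v(BRR) = { 0 | 1/2; 1 } = 1/4
v(BRRR) = { 0 | 1/4; 1/2; 1 } = 1/8
v(BRRRR) = { 0 | 1/8; 1/4; 1/2; 1 } = 1/16
v(BRRRRB) = { 0; 1/16 | 1/8; 1/4; 1/2; 1 } = 3/32
v(BRRRRBR) = { 0; 1/16 | 3/32; 1/8; 1/4; 1/2; 1 } = 5/64
v(BRRRRBRR) = { 0; 1/16 | 5/64; 3/32; 1/8; 1/4; 1/2; 1 } = 9/128
v(BRRRRBRRB) = { 0; 1/16; 9/128 | 5/64; 3/32; 1/8; 1/4; 1/2; 1 } = 19/256
v(BRRRRBRRBR) = { 0; 1/16; 9/128 | 19/256; 5/64; 3/32; 1/8; 1/4; 1/2; 1 } = 37/512
v(BRRRRBRRBRR) = { 0; 1/16; 9/128 | 37/512; 19/256; 5/64; 3/32; 1/8; 1/4; 1/2; 1 } = 73/1024
v(BRRRRBRRBRRB) = { 0; 1/16; 9/128; 73/1024 | 37/512; 19/256; 5/64; 3/32; 1/8; 1/4; 1/2; 1 } = 147/2048
v(BRRRRBRRBRRBB) = { 0; 1/16; 9/128; 73/1024; 147/2048 | 37/512; 19/256; 5/64; 3/32; 1/8; 1/4; 1/2; 1 } = 295/4096

295/4096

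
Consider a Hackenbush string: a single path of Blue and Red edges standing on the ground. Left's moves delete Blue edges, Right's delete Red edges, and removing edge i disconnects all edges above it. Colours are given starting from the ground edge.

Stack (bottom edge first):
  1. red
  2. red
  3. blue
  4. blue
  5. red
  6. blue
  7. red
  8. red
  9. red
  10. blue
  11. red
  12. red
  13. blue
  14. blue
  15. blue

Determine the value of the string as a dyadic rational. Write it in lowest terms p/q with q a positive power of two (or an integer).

v(r) = { (no moves) | 0 } => -1
v(rr) = { (no moves) | -1; 0 } => -2
v(rrb) = { -2 | -1; 0 } => -3/2
v(rrbb) = { -2; -3/2 | -1; 0 } => -5/4
v(rrbbr) = { -2; -3/2 | -5/4; -1; 0 } => -11/8
v(rrbbrb) = { -2; -3/2; -11/8 | -5/4; -1; 0 } => -21/16
v(rrbbrbr) = { -2; -3/2; -11/8 | -21/16; -5/4; -1; 0 } => -43/32
v(rrbbrbrr) = { -2; -3/2; -11/8 | -43/32; -21/16; -5/4; -1; 0 } => -87/64
v(rrbbrbrrr) = { -2; -3/2; -11/8 | -87/64; -43/32; -21/16; -5/4; -1; 0 } => -175/128
v(rrbbrbrrrb) = { -2; -3/2; -11/8; -175/128 | -87/64; -43/32; -21/16; -5/4; -1; 0 } => -349/256
v(rrbbrbrrrbr) = { -2; -3/2; -11/8; -175/128 | -349/256; -87/64; -43/32; -21/16; -5/4; -1; 0 } => -699/512
v(rrbbrbrrrbrr) = { -2; -3/2; -11/8; -175/128 | -699/512; -349/256; -87/64; -43/32; -21/16; -5/4; -1; 0 } => -1399/1024
v(rrbbrbrrrbrrb) = { -2; -3/2; -11/8; -175/128; -1399/1024 | -699/512; -349/256; -87/64; -43/32; -21/16; -5/4; -1; 0 } => -2797/2048
v(rrbbrbrrrbrrbb) = { -2; -3/2; -11/8; -175/128; -1399/1024; -2797/2048 | -699/512; -349/256; -87/64; -43/32; -21/16; -5/4; -1; 0 } => -5593/4096
v(rrbbrbrrrbrrbbb) = { -2; -3/2; -11/8; -175/128; -1399/1024; -2797/2048; -5593/4096 | -699/512; -349/256; -87/64; -43/32; -21/16; -5/4; -1; 0 } => -11185/8192

-11185/8192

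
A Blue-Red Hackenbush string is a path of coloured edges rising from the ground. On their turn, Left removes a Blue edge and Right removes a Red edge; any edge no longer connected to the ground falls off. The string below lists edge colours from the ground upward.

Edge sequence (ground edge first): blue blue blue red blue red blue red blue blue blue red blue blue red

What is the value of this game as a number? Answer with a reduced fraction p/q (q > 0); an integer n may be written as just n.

Build val(s[:k]) for k = 1..15, string s = blue blue blue red blue red blue red blue blue blue red blue blue red.
val_1 [b]  L=[0]  R=[(no moves)]  -> 1
val_2 [bb]  L=[0; 1]  R=[(no moves)]  -> 2
val_3 [bbb]  L=[0; 1; 2]  R=[(no moves)]  -> 3
val_4 [bbbr]  L=[0; 1; 2]  R=[3]  -> 5/2
val_5 [bbbrb]  L=[0; 1; 2; 5/2]  R=[3]  -> 11/4
val_6 [bbbrbr]  L=[0; 1; 2; 5/2]  R=[11/4; 3]  -> 21/8
val_7 [bbbrbrb]  L=[0; 1; 2; 5/2; 21/8]  R=[11/4; 3]  -> 43/16
val_8 [bbbrbrbr]  L=[0; 1; 2; 5/2; 21/8]  R=[43/16; 11/4; 3]  -> 85/32
val_9 [bbbrbrbrb]  L=[0; 1; 2; 5/2; 21/8; 85/32]  R=[43/16; 11/4; 3]  -> 171/64
val_10 [bbbrbrbrbb]  L=[0; 1; 2; 5/2; 21/8; 85/32; 171/64]  R=[43/16; 11/4; 3]  -> 343/128
val_11 [bbbrbrbrbbb]  L=[0; 1; 2; 5/2; 21/8; 85/32; 171/64; 343/128]  R=[43/16; 11/4; 3]  -> 687/256
val_12 [bbbrbrbrbbbr]  L=[0; 1; 2; 5/2; 21/8; 85/32; 171/64; 343/128]  R=[687/256; 43/16; 11/4; 3]  -> 1373/512
val_13 [bbbrbrbrbbbrb]  L=[0; 1; 2; 5/2; 21/8; 85/32; 171/64; 343/128; 1373/512]  R=[687/256; 43/16; 11/4; 3]  -> 2747/1024
val_14 [bbbrbrbrbbbrbb]  L=[0; 1; 2; 5/2; 21/8; 85/32; 171/64; 343/128; 1373/512; 2747/1024]  R=[687/256; 43/16; 11/4; 3]  -> 5495/2048
val_15 [bbbrbrbrbbbrbbr]  L=[0; 1; 2; 5/2; 21/8; 85/32; 171/64; 343/128; 1373/512; 2747/1024]  R=[5495/2048; 687/256; 43/16; 11/4; 3]  -> 10989/4096

10989/4096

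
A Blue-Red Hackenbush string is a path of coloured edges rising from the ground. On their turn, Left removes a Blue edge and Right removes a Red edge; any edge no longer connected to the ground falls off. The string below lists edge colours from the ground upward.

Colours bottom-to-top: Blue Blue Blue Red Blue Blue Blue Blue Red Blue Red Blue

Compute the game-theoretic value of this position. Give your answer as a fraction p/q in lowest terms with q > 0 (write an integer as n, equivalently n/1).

1515/512

Recurse on prefixes of the 12-edge string Blue Blue Blue Red Blue Blue Blue Blue Red Blue Red Blue:
step 1: add Blue to get B; options L={ 0 } R={ ∅ } gives 1
step 2: add Blue to get BB; options L={ 0 1 } R={ ∅ } gives 2
step 3: add Blue to get BBB; options L={ 0 1 2 } R={ ∅ } gives 3
step 4: add Red to get BBBR; options L={ 0 1 2 } R={ 3 } gives 5/2
step 5: add Blue to get BBBRB; options L={ 0 1 2 5/2 } R={ 3 } gives 11/4
step 6: add Blue to get BBBRBB; options L={ 0 1 2 5/2 11/4 } R={ 3 } gives 23/8
step 7: add Blue to get BBBRBBB; options L={ 0 1 2 5/2 11/4 23/8 } R={ 3 } gives 47/16
step 8: add Blue to get BBBRBBBB; options L={ 0 1 2 5/2 11/4 23/8 47/16 } R={ 3 } gives 95/32
step 9: add Red to get BBBRBBBBR; options L={ 0 1 2 5/2 11/4 23/8 47/16 } R={ 95/32 3 } gives 189/64
step 10: add Blue to get BBBRBBBBRB; options L={ 0 1 2 5/2 11/4 23/8 47/16 189/64 } R={ 95/32 3 } gives 379/128
step 11: add Red to get BBBRBBBBRBR; options L={ 0 1 2 5/2 11/4 23/8 47/16 189/64 } R={ 379/128 95/32 3 } gives 757/256
step 12: add Blue to get BBBRBBBBRBRB; options L={ 0 1 2 5/2 11/4 23/8 47/16 189/64 757/256 } R={ 379/128 95/32 3 } gives 1515/512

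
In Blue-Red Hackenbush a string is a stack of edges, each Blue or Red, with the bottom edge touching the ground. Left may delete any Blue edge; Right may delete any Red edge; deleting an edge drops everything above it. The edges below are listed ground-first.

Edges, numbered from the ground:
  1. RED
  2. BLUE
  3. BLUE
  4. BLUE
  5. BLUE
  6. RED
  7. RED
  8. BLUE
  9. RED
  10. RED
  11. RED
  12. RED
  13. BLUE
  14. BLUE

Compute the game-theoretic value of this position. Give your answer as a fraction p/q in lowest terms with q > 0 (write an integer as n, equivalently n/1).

G(R) = { none | 0 } -> -1
G(RB) = { -1 | 0 } -> -1/2
G(RBB) = { -1 -1/2 | 0 } -> -1/4
G(RBBB) = { -1 -1/2 -1/4 | 0 } -> -1/8
G(RBBBB) = { -1 -1/2 -1/4 -1/8 | 0 } -> -1/16
G(RBBBBR) = { -1 -1/2 -1/4 -1/8 | -1/16 0 } -> -3/32
G(RBBBBRR) = { -1 -1/2 -1/4 -1/8 | -3/32 -1/16 0 } -> -7/64
G(RBBBBRRB) = { -1 -1/2 -1/4 -1/8 -7/64 | -3/32 -1/16 0 } -> -13/128
G(RBBBBRRBR) = { -1 -1/2 -1/4 -1/8 -7/64 | -13/128 -3/32 -1/16 0 } -> -27/256
G(RBBBBRRBRR) = { -1 -1/2 -1/4 -1/8 -7/64 | -27/256 -13/128 -3/32 -1/16 0 } -> -55/512
G(RBBBBRRBRRR) = { -1 -1/2 -1/4 -1/8 -7/64 | -55/512 -27/256 -13/128 -3/32 -1/16 0 } -> -111/1024
G(RBBBBRRBRRRR) = { -1 -1/2 -1/4 -1/8 -7/64 | -111/1024 -55/512 -27/256 -13/128 -3/32 -1/16 0 } -> -223/2048
G(RBBBBRRBRRRRB) = { -1 -1/2 -1/4 -1/8 -7/64 -223/2048 | -111/1024 -55/512 -27/256 -13/128 -3/32 -1/16 0 } -> -445/4096
G(RBBBBRRBRRRRBB) = { -1 -1/2 -1/4 -1/8 -7/64 -223/2048 -445/4096 | -111/1024 -55/512 -27/256 -13/128 -3/32 -1/16 0 } -> -889/8192

-889/8192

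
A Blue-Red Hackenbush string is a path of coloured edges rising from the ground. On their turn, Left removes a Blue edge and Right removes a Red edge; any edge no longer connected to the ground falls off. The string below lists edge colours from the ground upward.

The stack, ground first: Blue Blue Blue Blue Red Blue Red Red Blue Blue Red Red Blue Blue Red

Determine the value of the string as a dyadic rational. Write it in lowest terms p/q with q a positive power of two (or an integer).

edge 1 of 15 (Blue): { 0 |  } — 1
edge 2 of 15 (Blue): { 0, 1 |  } — 2
edge 3 of 15 (Blue): { 0, 1, 2 |  } — 3
edge 4 of 15 (Blue): { 0, 1, 2, 3 |  } — 4
edge 5 of 15 (Red): { 0, 1, 2, 3 | 4 } — 7/2
edge 6 of 15 (Blue): { 0, 1, 2, 3, 7/2 | 4 } — 15/4
edge 7 of 15 (Red): { 0, 1, 2, 3, 7/2 | 15/4, 4 } — 29/8
edge 8 of 15 (Red): { 0, 1, 2, 3, 7/2 | 29/8, 15/4, 4 } — 57/16
edge 9 of 15 (Blue): { 0, 1, 2, 3, 7/2, 57/16 | 29/8, 15/4, 4 } — 115/32
edge 10 of 15 (Blue): { 0, 1, 2, 3, 7/2, 57/16, 115/32 | 29/8, 15/4, 4 } — 231/64
edge 11 of 15 (Red): { 0, 1, 2, 3, 7/2, 57/16, 115/32 | 231/64, 29/8, 15/4, 4 } — 461/128
edge 12 of 15 (Red): { 0, 1, 2, 3, 7/2, 57/16, 115/32 | 461/128, 231/64, 29/8, 15/4, 4 } — 921/256
edge 13 of 15 (Blue): { 0, 1, 2, 3, 7/2, 57/16, 115/32, 921/256 | 461/128, 231/64, 29/8, 15/4, 4 } — 1843/512
edge 14 of 15 (Blue): { 0, 1, 2, 3, 7/2, 57/16, 115/32, 921/256, 1843/512 | 461/128, 231/64, 29/8, 15/4, 4 } — 3687/1024
edge 15 of 15 (Red): { 0, 1, 2, 3, 7/2, 57/16, 115/32, 921/256, 1843/512 | 3687/1024, 461/128, 231/64, 29/8, 15/4, 4 } — 7373/2048

7373/2048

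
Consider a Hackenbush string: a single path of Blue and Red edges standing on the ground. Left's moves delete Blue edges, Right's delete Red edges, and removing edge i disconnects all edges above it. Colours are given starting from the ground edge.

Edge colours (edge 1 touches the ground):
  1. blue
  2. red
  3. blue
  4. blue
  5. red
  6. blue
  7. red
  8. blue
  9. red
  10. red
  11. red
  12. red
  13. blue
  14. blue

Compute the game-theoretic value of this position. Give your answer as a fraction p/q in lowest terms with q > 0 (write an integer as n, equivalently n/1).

b: Left { 0 }, Right { (no moves) } = simplest 1
br: Left { 0 }, Right { 1 } = simplest 1/2
brb: Left { 0; 1/2 }, Right { 1 } = simplest 3/4
brbb: Left { 0; 1/2; 3/4 }, Right { 1 } = simplest 7/8
brbbr: Left { 0; 1/2; 3/4 }, Right { 7/8; 1 } = simplest 13/16
brbbrb: Left { 0; 1/2; 3/4; 13/16 }, Right { 7/8; 1 } = simplest 27/32
brbbrbr: Left { 0; 1/2; 3/4; 13/16 }, Right { 27/32; 7/8; 1 } = simplest 53/64
brbbrbrb: Left { 0; 1/2; 3/4; 13/16; 53/64 }, Right { 27/32; 7/8; 1 } = simplest 107/128
brbbrbrbr: Left { 0; 1/2; 3/4; 13/16; 53/64 }, Right { 107/128; 27/32; 7/8; 1 } = simplest 213/256
brbbrbrbrr: Left { 0; 1/2; 3/4; 13/16; 53/64 }, Right { 213/256; 107/128; 27/32; 7/8; 1 } = simplest 425/512
brbbrbrbrrr: Left { 0; 1/2; 3/4; 13/16; 53/64 }, Right { 425/512; 213/256; 107/128; 27/32; 7/8; 1 } = simplest 849/1024
brbbrbrbrrrr: Left { 0; 1/2; 3/4; 13/16; 53/64 }, Right { 849/1024; 425/512; 213/256; 107/128; 27/32; 7/8; 1 } = simplest 1697/2048
brbbrbrbrrrrb: Left { 0; 1/2; 3/4; 13/16; 53/64; 1697/2048 }, Right { 849/1024; 425/512; 213/256; 107/128; 27/32; 7/8; 1 } = simplest 3395/4096
brbbrbrbrrrrbb: Left { 0; 1/2; 3/4; 13/16; 53/64; 1697/2048; 3395/4096 }, Right { 849/1024; 425/512; 213/256; 107/128; 27/32; 7/8; 1 } = simplest 6791/8192

6791/8192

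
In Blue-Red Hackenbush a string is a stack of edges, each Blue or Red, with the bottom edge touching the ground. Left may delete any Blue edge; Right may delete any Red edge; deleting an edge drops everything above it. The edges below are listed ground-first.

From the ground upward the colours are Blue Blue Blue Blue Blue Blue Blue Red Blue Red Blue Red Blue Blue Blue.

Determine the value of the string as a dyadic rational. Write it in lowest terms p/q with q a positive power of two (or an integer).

1711/256

edge 1 of 15 (Blue): { 0 | ∅ } -> 1
edge 2 of 15 (Blue): { 0, 1 | ∅ } -> 2
edge 3 of 15 (Blue): { 0, 1, 2 | ∅ } -> 3
edge 4 of 15 (Blue): { 0, 1, 2, 3 | ∅ } -> 4
edge 5 of 15 (Blue): { 0, 1, 2, 3, 4 | ∅ } -> 5
edge 6 of 15 (Blue): { 0, 1, 2, 3, 4, 5 | ∅ } -> 6
edge 7 of 15 (Blue): { 0, 1, 2, 3, 4, 5, 6 | ∅ } -> 7
edge 8 of 15 (Red): { 0, 1, 2, 3, 4, 5, 6 | 7 } -> 13/2
edge 9 of 15 (Blue): { 0, 1, 2, 3, 4, 5, 6, 13/2 | 7 } -> 27/4
edge 10 of 15 (Red): { 0, 1, 2, 3, 4, 5, 6, 13/2 | 27/4, 7 } -> 53/8
edge 11 of 15 (Blue): { 0, 1, 2, 3, 4, 5, 6, 13/2, 53/8 | 27/4, 7 } -> 107/16
edge 12 of 15 (Red): { 0, 1, 2, 3, 4, 5, 6, 13/2, 53/8 | 107/16, 27/4, 7 } -> 213/32
edge 13 of 15 (Blue): { 0, 1, 2, 3, 4, 5, 6, 13/2, 53/8, 213/32 | 107/16, 27/4, 7 } -> 427/64
edge 14 of 15 (Blue): { 0, 1, 2, 3, 4, 5, 6, 13/2, 53/8, 213/32, 427/64 | 107/16, 27/4, 7 } -> 855/128
edge 15 of 15 (Blue): { 0, 1, 2, 3, 4, 5, 6, 13/2, 53/8, 213/32, 427/64, 855/128 | 107/16, 27/4, 7 } -> 1711/256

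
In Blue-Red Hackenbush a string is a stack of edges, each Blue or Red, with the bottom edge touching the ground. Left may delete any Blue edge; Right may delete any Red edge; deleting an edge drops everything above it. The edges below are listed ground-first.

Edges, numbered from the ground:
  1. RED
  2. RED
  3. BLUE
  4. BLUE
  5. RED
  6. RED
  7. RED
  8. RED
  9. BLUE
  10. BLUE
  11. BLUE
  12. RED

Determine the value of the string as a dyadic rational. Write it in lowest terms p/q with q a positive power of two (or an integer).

step 1: add RED to get R; options L={ ∅ } R={ 0 } = -1
step 2: add RED to get RR; options L={ ∅ } R={ -1 0 } = -2
step 3: add BLUE to get RRB; options L={ -2 } R={ -1 0 } = -3/2
step 4: add BLUE to get RRBB; options L={ -2 -3/2 } R={ -1 0 } = -5/4
step 5: add RED to get RRBBR; options L={ -2 -3/2 } R={ -5/4 -1 0 } = -11/8
step 6: add RED to get RRBBRR; options L={ -2 -3/2 } R={ -11/8 -5/4 -1 0 } = -23/16
step 7: add RED to get RRBBRRR; options L={ -2 -3/2 } R={ -23/16 -11/8 -5/4 -1 0 } = -47/32
step 8: add RED to get RRBBRRRR; options L={ -2 -3/2 } R={ -47/32 -23/16 -11/8 -5/4 -1 0 } = -95/64
step 9: add BLUE to get RRBBRRRRB; options L={ -2 -3/2 -95/64 } R={ -47/32 -23/16 -11/8 -5/4 -1 0 } = -189/128
step 10: add BLUE to get RRBBRRRRBB; options L={ -2 -3/2 -95/64 -189/128 } R={ -47/32 -23/16 -11/8 -5/4 -1 0 } = -377/256
step 11: add BLUE to get RRBBRRRRBBB; options L={ -2 -3/2 -95/64 -189/128 -377/256 } R={ -47/32 -23/16 -11/8 -5/4 -1 0 } = -753/512
step 12: add RED to get RRBBRRRRBBBR; options L={ -2 -3/2 -95/64 -189/128 -377/256 } R={ -753/512 -47/32 -23/16 -11/8 -5/4 -1 0 } = -1507/1024

-1507/1024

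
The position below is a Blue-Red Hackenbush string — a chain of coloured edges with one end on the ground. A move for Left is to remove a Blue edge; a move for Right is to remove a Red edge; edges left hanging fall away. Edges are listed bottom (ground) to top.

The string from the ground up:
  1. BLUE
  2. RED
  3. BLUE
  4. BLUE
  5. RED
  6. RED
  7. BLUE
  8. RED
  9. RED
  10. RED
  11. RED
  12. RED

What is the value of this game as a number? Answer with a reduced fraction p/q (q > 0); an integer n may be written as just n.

Build G(s[:k]) for k = 1..12, string s = BLUE RED BLUE BLUE RED RED BLUE RED RED RED RED RED.
G_1 [B]  L=[0]  R=[·]  so 1
G_2 [BR]  L=[0]  R=[1]  so 1/2
G_3 [BRB]  L=[0; 1/2]  R=[1]  so 3/4
G_4 [BRBB]  L=[0; 1/2; 3/4]  R=[1]  so 7/8
G_5 [BRBBR]  L=[0; 1/2; 3/4]  R=[7/8; 1]  so 13/16
G_6 [BRBBRR]  L=[0; 1/2; 3/4]  R=[13/16; 7/8; 1]  so 25/32
G_7 [BRBBRRB]  L=[0; 1/2; 3/4; 25/32]  R=[13/16; 7/8; 1]  so 51/64
G_8 [BRBBRRBR]  L=[0; 1/2; 3/4; 25/32]  R=[51/64; 13/16; 7/8; 1]  so 101/128
G_9 [BRBBRRBRR]  L=[0; 1/2; 3/4; 25/32]  R=[101/128; 51/64; 13/16; 7/8; 1]  so 201/256
G_10 [BRBBRRBRRR]  L=[0; 1/2; 3/4; 25/32]  R=[201/256; 101/128; 51/64; 13/16; 7/8; 1]  so 401/512
G_11 [BRBBRRBRRRR]  L=[0; 1/2; 3/4; 25/32]  R=[401/512; 201/256; 101/128; 51/64; 13/16; 7/8; 1]  so 801/1024
G_12 [BRBBRRBRRRRR]  L=[0; 1/2; 3/4; 25/32]  R=[801/1024; 401/512; 201/256; 101/128; 51/64; 13/16; 7/8; 1]  so 1601/2048

1601/2048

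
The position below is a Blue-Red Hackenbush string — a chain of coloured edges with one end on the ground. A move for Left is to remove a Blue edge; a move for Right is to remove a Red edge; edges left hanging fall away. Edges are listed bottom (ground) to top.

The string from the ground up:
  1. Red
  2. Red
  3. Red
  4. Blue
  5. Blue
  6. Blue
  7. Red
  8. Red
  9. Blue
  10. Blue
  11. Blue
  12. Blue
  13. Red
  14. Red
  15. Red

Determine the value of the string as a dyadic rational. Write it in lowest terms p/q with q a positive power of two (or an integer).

-8975/4096

Recurse on prefixes of the 15-edge string Red Red Red Blue Blue Blue Red Red Blue Blue Blue Blue Red Red Red:
step 1: add Red to get R; options L={ ∅ } R={ 0 } — -1
step 2: add Red to get RR; options L={ ∅ } R={ -1; 0 } — -2
step 3: add Red to get RRR; options L={ ∅ } R={ -2; -1; 0 } — -3
step 4: add Blue to get RRRB; options L={ -3 } R={ -2; -1; 0 } — -5/2
step 5: add Blue to get RRRBB; options L={ -3; -5/2 } R={ -2; -1; 0 } — -9/4
step 6: add Blue to get RRRBBB; options L={ -3; -5/2; -9/4 } R={ -2; -1; 0 } — -17/8
step 7: add Red to get RRRBBBR; options L={ -3; -5/2; -9/4 } R={ -17/8; -2; -1; 0 } — -35/16
step 8: add Red to get RRRBBBRR; options L={ -3; -5/2; -9/4 } R={ -35/16; -17/8; -2; -1; 0 } — -71/32
step 9: add Blue to get RRRBBBRRB; options L={ -3; -5/2; -9/4; -71/32 } R={ -35/16; -17/8; -2; -1; 0 } — -141/64
step 10: add Blue to get RRRBBBRRBB; options L={ -3; -5/2; -9/4; -71/32; -141/64 } R={ -35/16; -17/8; -2; -1; 0 } — -281/128
step 11: add Blue to get RRRBBBRRBBB; options L={ -3; -5/2; -9/4; -71/32; -141/64; -281/128 } R={ -35/16; -17/8; -2; -1; 0 } — -561/256
step 12: add Blue to get RRRBBBRRBBBB; options L={ -3; -5/2; -9/4; -71/32; -141/64; -281/128; -561/256 } R={ -35/16; -17/8; -2; -1; 0 } — -1121/512
step 13: add Red to get RRRBBBRRBBBBR; options L={ -3; -5/2; -9/4; -71/32; -141/64; -281/128; -561/256 } R={ -1121/512; -35/16; -17/8; -2; -1; 0 } — -2243/1024
step 14: add Red to get RRRBBBRRBBBBRR; options L={ -3; -5/2; -9/4; -71/32; -141/64; -281/128; -561/256 } R={ -2243/1024; -1121/512; -35/16; -17/8; -2; -1; 0 } — -4487/2048
step 15: add Red to get RRRBBBRRBBBBRRR; options L={ -3; -5/2; -9/4; -71/32; -141/64; -281/128; -561/256 } R={ -4487/2048; -2243/1024; -1121/512; -35/16; -17/8; -2; -1; 0 } — -8975/4096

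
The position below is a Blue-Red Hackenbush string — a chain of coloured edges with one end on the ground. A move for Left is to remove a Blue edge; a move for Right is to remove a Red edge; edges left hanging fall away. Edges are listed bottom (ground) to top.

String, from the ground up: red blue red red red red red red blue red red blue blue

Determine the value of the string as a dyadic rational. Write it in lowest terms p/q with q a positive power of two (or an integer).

-4057/4096

val(r) = { none | 0 } — -1
val(rb) = { -1 | 0 } — -1/2
val(rbr) = { -1 | -1/2,0 } — -3/4
val(rbrr) = { -1 | -3/4,-1/2,0 } — -7/8
val(rbrrr) = { -1 | -7/8,-3/4,-1/2,0 } — -15/16
val(rbrrrr) = { -1 | -15/16,-7/8,-3/4,-1/2,0 } — -31/32
val(rbrrrrr) = { -1 | -31/32,-15/16,-7/8,-3/4,-1/2,0 } — -63/64
val(rbrrrrrr) = { -1 | -63/64,-31/32,-15/16,-7/8,-3/4,-1/2,0 } — -127/128
val(rbrrrrrrb) = { -1,-127/128 | -63/64,-31/32,-15/16,-7/8,-3/4,-1/2,0 } — -253/256
val(rbrrrrrrbr) = { -1,-127/128 | -253/256,-63/64,-31/32,-15/16,-7/8,-3/4,-1/2,0 } — -507/512
val(rbrrrrrrbrr) = { -1,-127/128 | -507/512,-253/256,-63/64,-31/32,-15/16,-7/8,-3/4,-1/2,0 } — -1015/1024
val(rbrrrrrrbrrb) = { -1,-127/128,-1015/1024 | -507/512,-253/256,-63/64,-31/32,-15/16,-7/8,-3/4,-1/2,0 } — -2029/2048
val(rbrrrrrrbrrbb) = { -1,-127/128,-1015/1024,-2029/2048 | -507/512,-253/256,-63/64,-31/32,-15/16,-7/8,-3/4,-1/2,0 } — -4057/4096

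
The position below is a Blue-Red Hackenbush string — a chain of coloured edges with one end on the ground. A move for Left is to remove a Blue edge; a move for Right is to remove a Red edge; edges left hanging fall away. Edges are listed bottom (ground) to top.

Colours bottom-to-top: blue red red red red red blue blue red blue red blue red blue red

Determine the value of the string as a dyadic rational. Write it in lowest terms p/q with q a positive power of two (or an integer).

Build G(s[:k]) for k = 1..15, string s = blue red red red red red blue blue red blue red blue red blue red.
G(b) = { 0 | ∅ } so 1
G(br) = { 0 | 1 } so 1/2
G(brr) = { 0 | 1/2,1 } so 1/4
G(brrr) = { 0 | 1/4,1/2,1 } so 1/8
G(brrrr) = { 0 | 1/8,1/4,1/2,1 } so 1/16
G(brrrrr) = { 0 | 1/16,1/8,1/4,1/2,1 } so 1/32
G(brrrrrb) = { 0,1/32 | 1/16,1/8,1/4,1/2,1 } so 3/64
G(brrrrrbb) = { 0,1/32,3/64 | 1/16,1/8,1/4,1/2,1 } so 7/128
G(brrrrrbbr) = { 0,1/32,3/64 | 7/128,1/16,1/8,1/4,1/2,1 } so 13/256
G(brrrrrbbrb) = { 0,1/32,3/64,13/256 | 7/128,1/16,1/8,1/4,1/2,1 } so 27/512
G(brrrrrbbrbr) = { 0,1/32,3/64,13/256 | 27/512,7/128,1/16,1/8,1/4,1/2,1 } so 53/1024
G(brrrrrbbrbrb) = { 0,1/32,3/64,13/256,53/1024 | 27/512,7/128,1/16,1/8,1/4,1/2,1 } so 107/2048
G(brrrrrbbrbrbr) = { 0,1/32,3/64,13/256,53/1024 | 107/2048,27/512,7/128,1/16,1/8,1/4,1/2,1 } so 213/4096
G(brrrrrbbrbrbrb) = { 0,1/32,3/64,13/256,53/1024,213/4096 | 107/2048,27/512,7/128,1/16,1/8,1/4,1/2,1 } so 427/8192
G(brrrrrbbrbrbrbr) = { 0,1/32,3/64,13/256,53/1024,213/4096 | 427/8192,107/2048,27/512,7/128,1/16,1/8,1/4,1/2,1 } so 853/16384

853/16384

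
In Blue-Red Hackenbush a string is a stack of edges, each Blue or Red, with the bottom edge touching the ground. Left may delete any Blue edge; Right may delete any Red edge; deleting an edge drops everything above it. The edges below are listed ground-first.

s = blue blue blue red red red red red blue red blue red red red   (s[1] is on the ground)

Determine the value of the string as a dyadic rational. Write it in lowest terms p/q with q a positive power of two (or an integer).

4177/2048

Build g(s[:k]) for k = 1..14, string s = blue blue blue red red red red red blue red blue red red red.
g(b) = { 0 | none } → 1
g(bb) = { 0, 1 | none } → 2
g(bbb) = { 0, 1, 2 | none } → 3
g(bbbr) = { 0, 1, 2 | 3 } → 5/2
g(bbbrr) = { 0, 1, 2 | 5/2, 3 } → 9/4
g(bbbrrr) = { 0, 1, 2 | 9/4, 5/2, 3 } → 17/8
g(bbbrrrr) = { 0, 1, 2 | 17/8, 9/4, 5/2, 3 } → 33/16
g(bbbrrrrr) = { 0, 1, 2 | 33/16, 17/8, 9/4, 5/2, 3 } → 65/32
g(bbbrrrrrb) = { 0, 1, 2, 65/32 | 33/16, 17/8, 9/4, 5/2, 3 } → 131/64
g(bbbrrrrrbr) = { 0, 1, 2, 65/32 | 131/64, 33/16, 17/8, 9/4, 5/2, 3 } → 261/128
g(bbbrrrrrbrb) = { 0, 1, 2, 65/32, 261/128 | 131/64, 33/16, 17/8, 9/4, 5/2, 3 } → 523/256
g(bbbrrrrrbrbr) = { 0, 1, 2, 65/32, 261/128 | 523/256, 131/64, 33/16, 17/8, 9/4, 5/2, 3 } → 1045/512
g(bbbrrrrrbrbrr) = { 0, 1, 2, 65/32, 261/128 | 1045/512, 523/256, 131/64, 33/16, 17/8, 9/4, 5/2, 3 } → 2089/1024
g(bbbrrrrrbrbrrr) = { 0, 1, 2, 65/32, 261/128 | 2089/1024, 1045/512, 523/256, 131/64, 33/16, 17/8, 9/4, 5/2, 3 } → 4177/2048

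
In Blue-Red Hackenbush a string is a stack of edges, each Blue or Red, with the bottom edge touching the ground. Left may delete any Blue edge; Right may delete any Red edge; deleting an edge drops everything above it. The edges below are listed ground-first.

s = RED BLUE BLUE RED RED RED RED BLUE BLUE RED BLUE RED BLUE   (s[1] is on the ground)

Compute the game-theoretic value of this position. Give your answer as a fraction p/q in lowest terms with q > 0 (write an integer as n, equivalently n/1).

edge 1 of 13 (RED): { none | 0 } — -1
edge 2 of 13 (BLUE): { -1 | 0 } — -1/2
edge 3 of 13 (BLUE): { -1; -1/2 | 0 } — -1/4
edge 4 of 13 (RED): { -1; -1/2 | -1/4; 0 } — -3/8
edge 5 of 13 (RED): { -1; -1/2 | -3/8; -1/4; 0 } — -7/16
edge 6 of 13 (RED): { -1; -1/2 | -7/16; -3/8; -1/4; 0 } — -15/32
edge 7 of 13 (RED): { -1; -1/2 | -15/32; -7/16; -3/8; -1/4; 0 } — -31/64
edge 8 of 13 (BLUE): { -1; -1/2; -31/64 | -15/32; -7/16; -3/8; -1/4; 0 } — -61/128
edge 9 of 13 (BLUE): { -1; -1/2; -31/64; -61/128 | -15/32; -7/16; -3/8; -1/4; 0 } — -121/256
edge 10 of 13 (RED): { -1; -1/2; -31/64; -61/128 | -121/256; -15/32; -7/16; -3/8; -1/4; 0 } — -243/512
edge 11 of 13 (BLUE): { -1; -1/2; -31/64; -61/128; -243/512 | -121/256; -15/32; -7/16; -3/8; -1/4; 0 } — -485/1024
edge 12 of 13 (RED): { -1; -1/2; -31/64; -61/128; -243/512 | -485/1024; -121/256; -15/32; -7/16; -3/8; -1/4; 0 } — -971/2048
edge 13 of 13 (BLUE): { -1; -1/2; -31/64; -61/128; -243/512; -971/2048 | -485/1024; -121/256; -15/32; -7/16; -3/8; -1/4; 0 } — -1941/4096

-1941/4096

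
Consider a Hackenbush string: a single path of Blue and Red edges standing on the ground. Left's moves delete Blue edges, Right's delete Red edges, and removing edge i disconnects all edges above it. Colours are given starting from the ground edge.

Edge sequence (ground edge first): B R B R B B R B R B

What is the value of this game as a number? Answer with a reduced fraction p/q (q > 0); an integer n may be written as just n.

1 of 10 · B · max L 0 · min R +∞ = 1
2 of 10 · BR · max L 0 · min R 1 = 1/2
3 of 10 · BRB · max L 1/2 · min R 1 = 3/4
4 of 10 · BRBR · max L 1/2 · min R 3/4 = 5/8
5 of 10 · BRBRB · max L 5/8 · min R 3/4 = 11/16
6 of 10 · BRBRBB · max L 11/16 · min R 3/4 = 23/32
7 of 10 · BRBRBBR · max L 11/16 · min R 23/32 = 45/64
8 of 10 · BRBRBBRB · max L 45/64 · min R 23/32 = 91/128
9 of 10 · BRBRBBRBR · max L 45/64 · min R 91/128 = 181/256
10 of 10 · BRBRBBRBRB · max L 181/256 · min R 91/128 = 363/512

363/512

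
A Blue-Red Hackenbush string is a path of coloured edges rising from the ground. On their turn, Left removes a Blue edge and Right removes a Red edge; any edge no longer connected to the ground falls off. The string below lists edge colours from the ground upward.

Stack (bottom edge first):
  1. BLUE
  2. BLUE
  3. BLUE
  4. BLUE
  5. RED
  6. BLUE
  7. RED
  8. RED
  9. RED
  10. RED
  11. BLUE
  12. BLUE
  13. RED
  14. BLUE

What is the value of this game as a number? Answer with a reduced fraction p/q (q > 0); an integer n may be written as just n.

Recurse on prefixes of the 14-edge string BLUE BLUE BLUE BLUE RED BLUE RED RED RED RED BLUE BLUE RED BLUE:
1 of 14 · B · max L 0 · min R +∞ — 1
2 of 14 · BB · max L 1 · min R +∞ — 2
3 of 14 · BBB · max L 2 · min R +∞ — 3
4 of 14 · BBBB · max L 3 · min R +∞ — 4
5 of 14 · BBBBR · max L 3 · min R 4 — 7/2
6 of 14 · BBBBRB · max L 7/2 · min R 4 — 15/4
7 of 14 · BBBBRBR · max L 7/2 · min R 15/4 — 29/8
8 of 14 · BBBBRBRR · max L 7/2 · min R 29/8 — 57/16
9 of 14 · BBBBRBRRR · max L 7/2 · min R 57/16 — 113/32
10 of 14 · BBBBRBRRRR · max L 7/2 · min R 113/32 — 225/64
11 of 14 · BBBBRBRRRRB · max L 225/64 · min R 113/32 — 451/128
12 of 14 · BBBBRBRRRRBB · max L 451/128 · min R 113/32 — 903/256
13 of 14 · BBBBRBRRRRBBR · max L 451/128 · min R 903/256 — 1805/512
14 of 14 · BBBBRBRRRRBBRB · max L 1805/512 · min R 903/256 — 3611/1024

3611/1024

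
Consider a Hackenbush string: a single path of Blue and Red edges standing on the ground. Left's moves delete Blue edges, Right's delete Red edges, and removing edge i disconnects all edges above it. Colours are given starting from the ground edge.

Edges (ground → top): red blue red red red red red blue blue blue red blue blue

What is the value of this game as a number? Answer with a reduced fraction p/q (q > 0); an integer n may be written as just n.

value_1 [r]  L=[none]  R=[0]  => -1
value_2 [rb]  L=[-1]  R=[0]  => -1/2
value_3 [rbr]  L=[-1]  R=[-1/2,0]  => -3/4
value_4 [rbrr]  L=[-1]  R=[-3/4,-1/2,0]  => -7/8
value_5 [rbrrr]  L=[-1]  R=[-7/8,-3/4,-1/2,0]  => -15/16
value_6 [rbrrrr]  L=[-1]  R=[-15/16,-7/8,-3/4,-1/2,0]  => -31/32
value_7 [rbrrrrr]  L=[-1]  R=[-31/32,-15/16,-7/8,-3/4,-1/2,0]  => -63/64
value_8 [rbrrrrrb]  L=[-1,-63/64]  R=[-31/32,-15/16,-7/8,-3/4,-1/2,0]  => -125/128
value_9 [rbrrrrrbb]  L=[-1,-63/64,-125/128]  R=[-31/32,-15/16,-7/8,-3/4,-1/2,0]  => -249/256
value_10 [rbrrrrrbbb]  L=[-1,-63/64,-125/128,-249/256]  R=[-31/32,-15/16,-7/8,-3/4,-1/2,0]  => -497/512
value_11 [rbrrrrrbbbr]  L=[-1,-63/64,-125/128,-249/256]  R=[-497/512,-31/32,-15/16,-7/8,-3/4,-1/2,0]  => -995/1024
value_12 [rbrrrrrbbbrb]  L=[-1,-63/64,-125/128,-249/256,-995/1024]  R=[-497/512,-31/32,-15/16,-7/8,-3/4,-1/2,0]  => -1989/2048
value_13 [rbrrrrrbbbrbb]  L=[-1,-63/64,-125/128,-249/256,-995/1024,-1989/2048]  R=[-497/512,-31/32,-15/16,-7/8,-3/4,-1/2,0]  => -3977/4096

-3977/4096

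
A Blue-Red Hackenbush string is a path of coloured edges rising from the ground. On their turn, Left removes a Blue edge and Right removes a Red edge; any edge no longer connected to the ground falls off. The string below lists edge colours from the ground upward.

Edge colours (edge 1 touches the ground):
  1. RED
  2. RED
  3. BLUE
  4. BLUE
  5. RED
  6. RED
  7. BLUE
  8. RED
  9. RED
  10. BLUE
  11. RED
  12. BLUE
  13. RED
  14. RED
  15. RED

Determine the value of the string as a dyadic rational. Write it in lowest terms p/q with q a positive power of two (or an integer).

Prefix values for RED RED BLUE BLUE RED RED BLUE RED RED BLUE RED BLUE RED RED RED via {L|R} + simplicity:
step 1: add RED to get R; options L={ · } R={ 0 } => -1
step 2: add RED to get RR; options L={ · } R={ -1, 0 } => -2
step 3: add BLUE to get RRB; options L={ -2 } R={ -1, 0 } => -3/2
step 4: add BLUE to get RRBB; options L={ -2, -3/2 } R={ -1, 0 } => -5/4
step 5: add RED to get RRBBR; options L={ -2, -3/2 } R={ -5/4, -1, 0 } => -11/8
step 6: add RED to get RRBBRR; options L={ -2, -3/2 } R={ -11/8, -5/4, -1, 0 } => -23/16
step 7: add BLUE to get RRBBRRB; options L={ -2, -3/2, -23/16 } R={ -11/8, -5/4, -1, 0 } => -45/32
step 8: add RED to get RRBBRRBR; options L={ -2, -3/2, -23/16 } R={ -45/32, -11/8, -5/4, -1, 0 } => -91/64
step 9: add RED to get RRBBRRBRR; options L={ -2, -3/2, -23/16 } R={ -91/64, -45/32, -11/8, -5/4, -1, 0 } => -183/128
step 10: add BLUE to get RRBBRRBRRB; options L={ -2, -3/2, -23/16, -183/128 } R={ -91/64, -45/32, -11/8, -5/4, -1, 0 } => -365/256
step 11: add RED to get RRBBRRBRRBR; options L={ -2, -3/2, -23/16, -183/128 } R={ -365/256, -91/64, -45/32, -11/8, -5/4, -1, 0 } => -731/512
step 12: add BLUE to get RRBBRRBRRBRB; options L={ -2, -3/2, -23/16, -183/128, -731/512 } R={ -365/256, -91/64, -45/32, -11/8, -5/4, -1, 0 } => -1461/1024
step 13: add RED to get RRBBRRBRRBRBR; options L={ -2, -3/2, -23/16, -183/128, -731/512 } R={ -1461/1024, -365/256, -91/64, -45/32, -11/8, -5/4, -1, 0 } => -2923/2048
step 14: add RED to get RRBBRRBRRBRBRR; options L={ -2, -3/2, -23/16, -183/128, -731/512 } R={ -2923/2048, -1461/1024, -365/256, -91/64, -45/32, -11/8, -5/4, -1, 0 } => -5847/4096
step 15: add RED to get RRBBRRBRRBRBRRR; options L={ -2, -3/2, -23/16, -183/128, -731/512 } R={ -5847/4096, -2923/2048, -1461/1024, -365/256, -91/64, -45/32, -11/8, -5/4, -1, 0 } => -11695/8192

-11695/8192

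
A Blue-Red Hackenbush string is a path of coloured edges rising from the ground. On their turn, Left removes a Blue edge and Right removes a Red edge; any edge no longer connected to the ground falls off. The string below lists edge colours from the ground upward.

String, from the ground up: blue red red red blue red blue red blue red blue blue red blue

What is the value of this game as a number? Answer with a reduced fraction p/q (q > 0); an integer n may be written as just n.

1371/8192

Prefix values for blue red red red blue red blue red blue red blue blue red blue via {L|R} + simplicity:
step 1: add blue to get b; options L={ 0 } R={ ∅ } = 1
step 2: add red to get br; options L={ 0 } R={ 1 } = 1/2
step 3: add red to get brr; options L={ 0 } R={ 1/2,1 } = 1/4
step 4: add red to get brrr; options L={ 0 } R={ 1/4,1/2,1 } = 1/8
step 5: add blue to get brrrb; options L={ 0,1/8 } R={ 1/4,1/2,1 } = 3/16
step 6: add red to get brrrbr; options L={ 0,1/8 } R={ 3/16,1/4,1/2,1 } = 5/32
step 7: add blue to get brrrbrb; options L={ 0,1/8,5/32 } R={ 3/16,1/4,1/2,1 } = 11/64
step 8: add red to get brrrbrbr; options L={ 0,1/8,5/32 } R={ 11/64,3/16,1/4,1/2,1 } = 21/128
step 9: add blue to get brrrbrbrb; options L={ 0,1/8,5/32,21/128 } R={ 11/64,3/16,1/4,1/2,1 } = 43/256
step 10: add red to get brrrbrbrbr; options L={ 0,1/8,5/32,21/128 } R={ 43/256,11/64,3/16,1/4,1/2,1 } = 85/512
step 11: add blue to get brrrbrbrbrb; options L={ 0,1/8,5/32,21/128,85/512 } R={ 43/256,11/64,3/16,1/4,1/2,1 } = 171/1024
step 12: add blue to get brrrbrbrbrbb; options L={ 0,1/8,5/32,21/128,85/512,171/1024 } R={ 43/256,11/64,3/16,1/4,1/2,1 } = 343/2048
step 13: add red to get brrrbrbrbrbbr; options L={ 0,1/8,5/32,21/128,85/512,171/1024 } R={ 343/2048,43/256,11/64,3/16,1/4,1/2,1 } = 685/4096
step 14: add blue to get brrrbrbrbrbbrb; options L={ 0,1/8,5/32,21/128,85/512,171/1024,685/4096 } R={ 343/2048,43/256,11/64,3/16,1/4,1/2,1 } = 1371/8192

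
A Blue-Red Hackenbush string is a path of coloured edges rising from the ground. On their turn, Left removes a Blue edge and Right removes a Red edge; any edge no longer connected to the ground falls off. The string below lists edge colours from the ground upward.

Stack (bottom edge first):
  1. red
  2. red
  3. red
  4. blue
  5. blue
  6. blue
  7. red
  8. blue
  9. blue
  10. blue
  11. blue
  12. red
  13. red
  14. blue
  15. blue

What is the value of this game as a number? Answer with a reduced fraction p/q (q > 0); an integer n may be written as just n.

G(r) = { — | 0 } — -1
G(rr) = { — | -1 0 } — -2
G(rrr) = { — | -2 -1 0 } — -3
G(rrrb) = { -3 | -2 -1 0 } — -5/2
G(rrrbb) = { -3 -5/2 | -2 -1 0 } — -9/4
G(rrrbbb) = { -3 -5/2 -9/4 | -2 -1 0 } — -17/8
G(rrrbbbr) = { -3 -5/2 -9/4 | -17/8 -2 -1 0 } — -35/16
G(rrrbbbrb) = { -3 -5/2 -9/4 -35/16 | -17/8 -2 -1 0 } — -69/32
G(rrrbbbrbb) = { -3 -5/2 -9/4 -35/16 -69/32 | -17/8 -2 -1 0 } — -137/64
G(rrrbbbrbbb) = { -3 -5/2 -9/4 -35/16 -69/32 -137/64 | -17/8 -2 -1 0 } — -273/128
G(rrrbbbrbbbb) = { -3 -5/2 -9/4 -35/16 -69/32 -137/64 -273/128 | -17/8 -2 -1 0 } — -545/256
G(rrrbbbrbbbbr) = { -3 -5/2 -9/4 -35/16 -69/32 -137/64 -273/128 | -545/256 -17/8 -2 -1 0 } — -1091/512
G(rrrbbbrbbbbrr) = { -3 -5/2 -9/4 -35/16 -69/32 -137/64 -273/128 | -1091/512 -545/256 -17/8 -2 -1 0 } — -2183/1024
G(rrrbbbrbbbbrrb) = { -3 -5/2 -9/4 -35/16 -69/32 -137/64 -273/128 -2183/1024 | -1091/512 -545/256 -17/8 -2 -1 0 } — -4365/2048
G(rrrbbbrbbbbrrbb) = { -3 -5/2 -9/4 -35/16 -69/32 -137/64 -273/128 -2183/1024 -4365/2048 | -1091/512 -545/256 -17/8 -2 -1 0 } — -8729/4096

-8729/4096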